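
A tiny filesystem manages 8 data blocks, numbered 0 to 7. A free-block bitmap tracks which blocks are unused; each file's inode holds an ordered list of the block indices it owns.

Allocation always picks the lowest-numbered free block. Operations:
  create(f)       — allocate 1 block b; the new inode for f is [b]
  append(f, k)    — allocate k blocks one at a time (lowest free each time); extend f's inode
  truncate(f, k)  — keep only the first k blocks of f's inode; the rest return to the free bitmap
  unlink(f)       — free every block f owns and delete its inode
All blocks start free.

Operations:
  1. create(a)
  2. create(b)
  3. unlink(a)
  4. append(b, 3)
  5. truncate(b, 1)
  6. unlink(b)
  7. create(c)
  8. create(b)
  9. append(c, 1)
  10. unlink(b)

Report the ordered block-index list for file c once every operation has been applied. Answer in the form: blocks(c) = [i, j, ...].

blocks(c) = [0, 2]

  1. create(a)  ⇒  F.......  {a→[0]}
  2. create(b)  ⇒  FF......  {a→[0]; b→[1]}
  3. unlink(a)  ⇒  .F......  {b→[1]}
  4. append(b, 3)  ⇒  FFFF....  {b→[1, 0, 2, 3]}
  5. truncate(b, 1)  ⇒  .F......  {b→[1]}
  6. unlink(b)  ⇒  ........  {}
  7. create(c)  ⇒  F.......  {c→[0]}
  8. create(b)  ⇒  FF......  {b→[1]; c→[0]}
  9. append(c, 1)  ⇒  FFF.....  {b→[1]; c→[0, 2]}
  10. unlink(b)  ⇒  F.F.....  {c→[0, 2]}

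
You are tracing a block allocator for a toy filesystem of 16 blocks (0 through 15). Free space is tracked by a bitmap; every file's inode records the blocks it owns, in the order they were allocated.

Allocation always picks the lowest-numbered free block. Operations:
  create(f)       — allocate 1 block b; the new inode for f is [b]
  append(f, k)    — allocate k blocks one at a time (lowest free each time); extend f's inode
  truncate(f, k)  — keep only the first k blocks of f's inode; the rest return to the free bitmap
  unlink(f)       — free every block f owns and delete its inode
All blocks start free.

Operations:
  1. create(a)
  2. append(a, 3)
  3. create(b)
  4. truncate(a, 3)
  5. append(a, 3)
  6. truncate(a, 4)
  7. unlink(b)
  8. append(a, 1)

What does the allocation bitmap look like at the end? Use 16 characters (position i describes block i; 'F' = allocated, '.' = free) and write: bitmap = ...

bitmap = FFFFF...........

create(a): bitmap=F............... | a=[0]
append(a, 3): bitmap=FFFF............ | a=[0, 1, 2, 3]
create(b): bitmap=FFFFF........... | a=[0, 1, 2, 3] b=[4]
truncate(a, 3): bitmap=FFF.F........... | a=[0, 1, 2] b=[4]
append(a, 3): bitmap=FFFFFFF......... | a=[0, 1, 2, 3, 5, 6] b=[4]
truncate(a, 4): bitmap=FFFFF........... | a=[0, 1, 2, 3] b=[4]
unlink(b): bitmap=FFFF............ | a=[0, 1, 2, 3]
append(a, 1): bitmap=FFFFF........... | a=[0, 1, 2, 3, 4]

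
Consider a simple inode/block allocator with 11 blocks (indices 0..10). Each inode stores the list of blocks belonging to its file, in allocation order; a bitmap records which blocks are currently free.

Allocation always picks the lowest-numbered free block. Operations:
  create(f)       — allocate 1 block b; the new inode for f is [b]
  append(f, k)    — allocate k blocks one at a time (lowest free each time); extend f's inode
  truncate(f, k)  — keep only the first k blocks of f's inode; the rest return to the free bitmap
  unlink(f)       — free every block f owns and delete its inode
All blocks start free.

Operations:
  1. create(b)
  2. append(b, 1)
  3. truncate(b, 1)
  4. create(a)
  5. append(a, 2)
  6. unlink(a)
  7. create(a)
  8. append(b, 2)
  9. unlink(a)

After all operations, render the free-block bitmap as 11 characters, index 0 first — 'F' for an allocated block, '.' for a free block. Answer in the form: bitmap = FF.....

bitmap = F.FF.......

  1. create(b)  ⇒  F..........  {b→[0]}
  2. append(b, 1)  ⇒  FF.........  {b→[0, 1]}
  3. truncate(b, 1)  ⇒  F..........  {b→[0]}
  4. create(a)  ⇒  FF.........  {a→[1]; b→[0]}
  5. append(a, 2)  ⇒  FFFF.......  {a→[1, 2, 3]; b→[0]}
  6. unlink(a)  ⇒  F..........  {b→[0]}
  7. create(a)  ⇒  FF.........  {a→[1]; b→[0]}
  8. append(b, 2)  ⇒  FFFF.......  {a→[1]; b→[0, 2, 3]}
  9. unlink(a)  ⇒  F.FF.......  {b→[0, 2, 3]}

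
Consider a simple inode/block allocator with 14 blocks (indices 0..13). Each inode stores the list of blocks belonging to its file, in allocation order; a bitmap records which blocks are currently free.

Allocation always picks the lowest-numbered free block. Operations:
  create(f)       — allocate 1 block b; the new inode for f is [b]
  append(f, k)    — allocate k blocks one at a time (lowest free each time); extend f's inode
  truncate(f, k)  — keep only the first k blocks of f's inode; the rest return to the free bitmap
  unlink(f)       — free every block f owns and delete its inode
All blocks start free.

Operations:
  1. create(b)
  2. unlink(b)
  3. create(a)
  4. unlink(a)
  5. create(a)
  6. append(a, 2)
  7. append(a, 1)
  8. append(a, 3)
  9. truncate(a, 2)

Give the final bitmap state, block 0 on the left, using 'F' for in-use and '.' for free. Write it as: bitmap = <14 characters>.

bitmap = FF............

[1] create(b) — b=0 (map F.............)
[2] unlink(b) —  (map ..............)
[3] create(a) — a=0 (map F.............)
[4] unlink(a) —  (map ..............)
[5] create(a) — a=0 (map F.............)
[6] append(a, 2) — a=0,1,2 (map FFF...........)
[7] append(a, 1) — a=0,1,2,3 (map FFFF..........)
[8] append(a, 3) — a=0,1,2,3,4,5,6 (map FFFFFFF.......)
[9] truncate(a, 2) — a=0,1 (map FF............)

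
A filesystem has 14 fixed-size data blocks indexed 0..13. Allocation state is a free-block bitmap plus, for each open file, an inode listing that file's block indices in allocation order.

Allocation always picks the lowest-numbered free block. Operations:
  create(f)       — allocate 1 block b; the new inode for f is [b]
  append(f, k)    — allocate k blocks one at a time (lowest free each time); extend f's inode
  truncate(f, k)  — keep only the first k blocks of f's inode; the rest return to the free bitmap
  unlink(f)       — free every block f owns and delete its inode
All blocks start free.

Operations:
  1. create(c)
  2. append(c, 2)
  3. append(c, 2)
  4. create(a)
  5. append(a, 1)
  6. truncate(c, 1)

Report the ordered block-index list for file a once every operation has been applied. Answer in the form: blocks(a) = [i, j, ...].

blocks(a) = [5, 6]

  1. create(c)  ⇒  F.............  {c→[0]}
  2. append(c, 2)  ⇒  FFF...........  {c→[0, 1, 2]}
  3. append(c, 2)  ⇒  FFFFF.........  {c→[0, 1, 2, 3, 4]}
  4. create(a)  ⇒  FFFFFF........  {a→[5]; c→[0, 1, 2, 3, 4]}
  5. append(a, 1)  ⇒  FFFFFFF.......  {a→[5, 6]; c→[0, 1, 2, 3, 4]}
  6. truncate(c, 1)  ⇒  F....FF.......  {a→[5, 6]; c→[0]}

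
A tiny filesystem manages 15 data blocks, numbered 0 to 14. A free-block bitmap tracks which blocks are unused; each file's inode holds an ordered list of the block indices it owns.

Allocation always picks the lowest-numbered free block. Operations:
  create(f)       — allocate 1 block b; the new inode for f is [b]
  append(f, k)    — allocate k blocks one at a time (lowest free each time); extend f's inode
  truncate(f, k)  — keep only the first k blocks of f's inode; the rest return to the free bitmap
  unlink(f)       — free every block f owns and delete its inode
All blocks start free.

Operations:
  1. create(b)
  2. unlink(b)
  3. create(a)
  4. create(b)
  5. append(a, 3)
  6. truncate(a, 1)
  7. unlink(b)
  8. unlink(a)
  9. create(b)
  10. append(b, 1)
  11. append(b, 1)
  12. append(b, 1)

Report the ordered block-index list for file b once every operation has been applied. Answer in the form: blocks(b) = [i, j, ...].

blocks(b) = [0, 1, 2, 3]

create(b): bitmap=F.............. | b=[0]
unlink(b): bitmap=............... | 
create(a): bitmap=F.............. | a=[0]
create(b): bitmap=FF............. | a=[0] b=[1]
append(a, 3): bitmap=FFFFF.......... | a=[0, 2, 3, 4] b=[1]
truncate(a, 1): bitmap=FF............. | a=[0] b=[1]
unlink(b): bitmap=F.............. | a=[0]
unlink(a): bitmap=............... | 
create(b): bitmap=F.............. | b=[0]
append(b, 1): bitmap=FF............. | b=[0, 1]
append(b, 1): bitmap=FFF............ | b=[0, 1, 2]
append(b, 1): bitmap=FFFF........... | b=[0, 1, 2, 3]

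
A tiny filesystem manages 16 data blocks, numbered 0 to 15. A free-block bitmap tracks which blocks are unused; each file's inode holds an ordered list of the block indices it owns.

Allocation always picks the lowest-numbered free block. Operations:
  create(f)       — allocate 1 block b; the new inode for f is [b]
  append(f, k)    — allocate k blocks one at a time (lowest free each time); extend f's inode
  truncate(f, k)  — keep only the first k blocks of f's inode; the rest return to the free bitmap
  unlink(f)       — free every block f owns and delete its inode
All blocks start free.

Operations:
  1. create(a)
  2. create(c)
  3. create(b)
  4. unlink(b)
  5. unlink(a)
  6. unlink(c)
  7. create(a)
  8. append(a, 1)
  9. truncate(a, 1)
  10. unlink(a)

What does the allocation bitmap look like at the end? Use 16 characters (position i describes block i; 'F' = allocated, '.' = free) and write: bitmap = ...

bitmap = ................

after create(a) → a:[0]  free=[F...............]
after create(c) → a:[0], c:[1]  free=[FF..............]
after create(b) → a:[0], b:[2], c:[1]  free=[FFF.............]
after unlink(b) → a:[0], c:[1]  free=[FF..............]
after unlink(a) → c:[1]  free=[.F..............]
after unlink(c) →   free=[................]
after create(a) → a:[0]  free=[F...............]
after append(a, 1) → a:[0, 1]  free=[FF..............]
after truncate(a, 1) → a:[0]  free=[F...............]
after unlink(a) →   free=[................]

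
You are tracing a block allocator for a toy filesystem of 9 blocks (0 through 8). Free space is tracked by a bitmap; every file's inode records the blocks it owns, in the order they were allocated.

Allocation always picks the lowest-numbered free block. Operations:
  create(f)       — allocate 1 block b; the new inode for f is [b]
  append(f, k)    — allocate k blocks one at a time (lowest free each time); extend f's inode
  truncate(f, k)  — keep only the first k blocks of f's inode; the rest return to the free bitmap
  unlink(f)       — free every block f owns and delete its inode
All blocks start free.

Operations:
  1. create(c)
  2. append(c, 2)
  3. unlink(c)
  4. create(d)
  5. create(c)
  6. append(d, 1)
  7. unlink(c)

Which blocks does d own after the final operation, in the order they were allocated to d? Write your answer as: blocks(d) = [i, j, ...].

blocks(d) = [0, 2]

  1. create(c)  ⇒  F........  {c→[0]}
  2. append(c, 2)  ⇒  FFF......  {c→[0, 1, 2]}
  3. unlink(c)  ⇒  .........  {}
  4. create(d)  ⇒  F........  {d→[0]}
  5. create(c)  ⇒  FF.......  {c→[1]; d→[0]}
  6. append(d, 1)  ⇒  FFF......  {c→[1]; d→[0, 2]}
  7. unlink(c)  ⇒  F.F......  {d→[0, 2]}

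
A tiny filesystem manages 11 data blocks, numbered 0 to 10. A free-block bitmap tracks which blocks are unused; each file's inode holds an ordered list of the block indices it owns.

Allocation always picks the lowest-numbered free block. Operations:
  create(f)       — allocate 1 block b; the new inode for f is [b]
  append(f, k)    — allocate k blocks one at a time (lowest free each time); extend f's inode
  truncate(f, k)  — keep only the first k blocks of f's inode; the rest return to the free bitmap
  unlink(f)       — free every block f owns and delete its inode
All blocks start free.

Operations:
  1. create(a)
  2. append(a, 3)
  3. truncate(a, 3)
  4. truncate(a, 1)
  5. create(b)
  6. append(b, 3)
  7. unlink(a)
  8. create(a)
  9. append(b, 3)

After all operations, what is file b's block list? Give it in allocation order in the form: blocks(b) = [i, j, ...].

blocks(b) = [1, 2, 3, 4, 5, 6, 7]

  1. create(a)  ⇒  F..........  {a→[0]}
  2. append(a, 3)  ⇒  FFFF.......  {a→[0, 1, 2, 3]}
  3. truncate(a, 3)  ⇒  FFF........  {a→[0, 1, 2]}
  4. truncate(a, 1)  ⇒  F..........  {a→[0]}
  5. create(b)  ⇒  FF.........  {a→[0]; b→[1]}
  6. append(b, 3)  ⇒  FFFFF......  {a→[0]; b→[1, 2, 3, 4]}
  7. unlink(a)  ⇒  .FFFF......  {b→[1, 2, 3, 4]}
  8. create(a)  ⇒  FFFFF......  {a→[0]; b→[1, 2, 3, 4]}
  9. append(b, 3)  ⇒  FFFFFFFF...  {a→[0]; b→[1, 2, 3, 4, 5, 6, 7]}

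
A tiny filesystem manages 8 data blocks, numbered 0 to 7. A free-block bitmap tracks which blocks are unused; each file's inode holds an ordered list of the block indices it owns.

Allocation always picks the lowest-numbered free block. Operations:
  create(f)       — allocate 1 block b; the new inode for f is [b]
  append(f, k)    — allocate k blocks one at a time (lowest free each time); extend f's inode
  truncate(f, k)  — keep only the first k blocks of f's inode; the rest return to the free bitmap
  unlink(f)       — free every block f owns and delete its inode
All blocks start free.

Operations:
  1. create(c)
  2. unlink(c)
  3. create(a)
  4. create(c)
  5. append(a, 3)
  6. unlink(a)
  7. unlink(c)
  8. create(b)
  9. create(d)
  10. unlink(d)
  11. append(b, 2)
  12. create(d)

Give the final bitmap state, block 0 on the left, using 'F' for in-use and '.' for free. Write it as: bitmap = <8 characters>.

  1. create(c)  ⇒  F.......  {c→[0]}
  2. unlink(c)  ⇒  ........  {}
  3. create(a)  ⇒  F.......  {a→[0]}
  4. create(c)  ⇒  FF......  {a→[0]; c→[1]}
  5. append(a, 3)  ⇒  FFFFF...  {a→[0, 2, 3, 4]; c→[1]}
  6. unlink(a)  ⇒  .F......  {c→[1]}
  7. unlink(c)  ⇒  ........  {}
  8. create(b)  ⇒  F.......  {b→[0]}
  9. create(d)  ⇒  FF......  {b→[0]; d→[1]}
  10. unlink(d)  ⇒  F.......  {b→[0]}
  11. append(b, 2)  ⇒  FFF.....  {b→[0, 1, 2]}
  12. create(d)  ⇒  FFFF....  {b→[0, 1, 2]; d→[3]}

bitmap = FFFF....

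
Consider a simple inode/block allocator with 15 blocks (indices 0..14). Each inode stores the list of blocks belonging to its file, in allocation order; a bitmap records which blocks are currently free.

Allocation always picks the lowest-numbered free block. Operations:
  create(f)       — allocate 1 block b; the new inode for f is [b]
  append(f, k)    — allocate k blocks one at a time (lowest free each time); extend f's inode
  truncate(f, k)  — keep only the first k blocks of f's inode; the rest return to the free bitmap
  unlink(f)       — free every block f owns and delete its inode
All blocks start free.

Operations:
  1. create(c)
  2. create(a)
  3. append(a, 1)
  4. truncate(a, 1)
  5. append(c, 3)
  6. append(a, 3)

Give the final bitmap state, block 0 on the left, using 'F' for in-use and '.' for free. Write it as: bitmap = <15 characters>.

  1. create(c)  ⇒  F..............  {c→[0]}
  2. create(a)  ⇒  FF.............  {a→[1]; c→[0]}
  3. append(a, 1)  ⇒  FFF............  {a→[1, 2]; c→[0]}
  4. truncate(a, 1)  ⇒  FF.............  {a→[1]; c→[0]}
  5. append(c, 3)  ⇒  FFFFF..........  {a→[1]; c→[0, 2, 3, 4]}
  6. append(a, 3)  ⇒  FFFFFFFF.......  {a→[1, 5, 6, 7]; c→[0, 2, 3, 4]}

bitmap = FFFFFFFF.......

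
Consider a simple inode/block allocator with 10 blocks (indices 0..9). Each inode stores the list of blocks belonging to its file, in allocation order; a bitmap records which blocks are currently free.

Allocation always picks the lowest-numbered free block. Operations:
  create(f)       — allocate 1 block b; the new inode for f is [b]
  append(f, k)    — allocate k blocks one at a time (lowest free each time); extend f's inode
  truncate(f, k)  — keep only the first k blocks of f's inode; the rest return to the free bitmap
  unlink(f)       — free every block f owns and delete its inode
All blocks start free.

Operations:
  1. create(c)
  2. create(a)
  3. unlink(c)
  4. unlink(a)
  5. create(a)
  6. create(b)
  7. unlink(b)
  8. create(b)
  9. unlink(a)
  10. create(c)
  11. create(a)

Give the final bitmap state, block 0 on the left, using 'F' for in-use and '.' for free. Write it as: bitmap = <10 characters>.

[1] create(c) — c=0 (map F.........)
[2] create(a) — a=1 c=0 (map FF........)
[3] unlink(c) — a=1 (map .F........)
[4] unlink(a) —  (map ..........)
[5] create(a) — a=0 (map F.........)
[6] create(b) — a=0 b=1 (map FF........)
[7] unlink(b) — a=0 (map F.........)
[8] create(b) — a=0 b=1 (map FF........)
[9] unlink(a) — b=1 (map .F........)
[10] create(c) — b=1 c=0 (map FF........)
[11] create(a) — a=2 b=1 c=0 (map FFF.......)

bitmap = FFF.......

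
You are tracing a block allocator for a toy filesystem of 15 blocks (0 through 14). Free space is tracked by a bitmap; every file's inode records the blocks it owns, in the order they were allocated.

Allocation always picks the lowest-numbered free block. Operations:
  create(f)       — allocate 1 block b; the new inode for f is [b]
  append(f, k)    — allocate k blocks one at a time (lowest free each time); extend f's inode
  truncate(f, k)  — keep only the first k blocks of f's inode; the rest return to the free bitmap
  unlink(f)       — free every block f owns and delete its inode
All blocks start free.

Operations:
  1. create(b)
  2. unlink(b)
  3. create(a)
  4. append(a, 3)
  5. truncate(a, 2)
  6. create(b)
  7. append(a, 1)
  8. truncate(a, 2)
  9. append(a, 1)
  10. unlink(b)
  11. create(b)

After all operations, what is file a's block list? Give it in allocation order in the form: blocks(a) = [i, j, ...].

[1] create(b) — b=0 (map F..............)
[2] unlink(b) —  (map ...............)
[3] create(a) — a=0 (map F..............)
[4] append(a, 3) — a=0,1,2,3 (map FFFF...........)
[5] truncate(a, 2) — a=0,1 (map FF.............)
[6] create(b) — a=0,1 b=2 (map FFF............)
[7] append(a, 1) — a=0,1,3 b=2 (map FFFF...........)
[8] truncate(a, 2) — a=0,1 b=2 (map FFF............)
[9] append(a, 1) — a=0,1,3 b=2 (map FFFF...........)
[10] unlink(b) — a=0,1,3 (map FF.F...........)
[11] create(b) — a=0,1,3 b=2 (map FFFF...........)

blocks(a) = [0, 1, 3]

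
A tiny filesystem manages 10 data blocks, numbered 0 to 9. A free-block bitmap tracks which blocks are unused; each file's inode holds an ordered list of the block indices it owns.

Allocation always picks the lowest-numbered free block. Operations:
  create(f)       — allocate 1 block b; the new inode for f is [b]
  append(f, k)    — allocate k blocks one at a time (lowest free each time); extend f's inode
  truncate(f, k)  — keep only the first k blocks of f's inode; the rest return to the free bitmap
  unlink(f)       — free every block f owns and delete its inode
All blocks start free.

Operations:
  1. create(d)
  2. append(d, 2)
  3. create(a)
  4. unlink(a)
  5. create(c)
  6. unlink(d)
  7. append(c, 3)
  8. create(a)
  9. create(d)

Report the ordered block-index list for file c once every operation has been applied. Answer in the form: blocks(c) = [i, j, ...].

blocks(c) = [3, 0, 1, 2]

  1. create(d)  ⇒  F.........  {d→[0]}
  2. append(d, 2)  ⇒  FFF.......  {d→[0, 1, 2]}
  3. create(a)  ⇒  FFFF......  {a→[3]; d→[0, 1, 2]}
  4. unlink(a)  ⇒  FFF.......  {d→[0, 1, 2]}
  5. create(c)  ⇒  FFFF......  {c→[3]; d→[0, 1, 2]}
  6. unlink(d)  ⇒  ...F......  {c→[3]}
  7. append(c, 3)  ⇒  FFFF......  {c→[3, 0, 1, 2]}
  8. create(a)  ⇒  FFFFF.....  {a→[4]; c→[3, 0, 1, 2]}
  9. create(d)  ⇒  FFFFFF....  {a→[4]; c→[3, 0, 1, 2]; d→[5]}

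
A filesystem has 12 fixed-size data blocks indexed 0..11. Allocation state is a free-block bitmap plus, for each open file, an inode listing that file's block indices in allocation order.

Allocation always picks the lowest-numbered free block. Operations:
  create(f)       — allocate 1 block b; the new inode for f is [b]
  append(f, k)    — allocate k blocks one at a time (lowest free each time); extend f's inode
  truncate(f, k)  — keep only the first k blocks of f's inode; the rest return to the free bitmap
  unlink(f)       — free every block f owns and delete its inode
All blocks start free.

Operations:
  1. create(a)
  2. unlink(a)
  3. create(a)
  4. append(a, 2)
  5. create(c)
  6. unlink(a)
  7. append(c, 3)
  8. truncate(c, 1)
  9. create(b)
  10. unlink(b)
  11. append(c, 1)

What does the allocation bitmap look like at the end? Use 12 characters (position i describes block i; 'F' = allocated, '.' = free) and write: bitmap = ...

bitmap = F..F........

  1. create(a)  ⇒  F...........  {a→[0]}
  2. unlink(a)  ⇒  ............  {}
  3. create(a)  ⇒  F...........  {a→[0]}
  4. append(a, 2)  ⇒  FFF.........  {a→[0, 1, 2]}
  5. create(c)  ⇒  FFFF........  {a→[0, 1, 2]; c→[3]}
  6. unlink(a)  ⇒  ...F........  {c→[3]}
  7. append(c, 3)  ⇒  FFFF........  {c→[3, 0, 1, 2]}
  8. truncate(c, 1)  ⇒  ...F........  {c→[3]}
  9. create(b)  ⇒  F..F........  {b→[0]; c→[3]}
  10. unlink(b)  ⇒  ...F........  {c→[3]}
  11. append(c, 1)  ⇒  F..F........  {c→[3, 0]}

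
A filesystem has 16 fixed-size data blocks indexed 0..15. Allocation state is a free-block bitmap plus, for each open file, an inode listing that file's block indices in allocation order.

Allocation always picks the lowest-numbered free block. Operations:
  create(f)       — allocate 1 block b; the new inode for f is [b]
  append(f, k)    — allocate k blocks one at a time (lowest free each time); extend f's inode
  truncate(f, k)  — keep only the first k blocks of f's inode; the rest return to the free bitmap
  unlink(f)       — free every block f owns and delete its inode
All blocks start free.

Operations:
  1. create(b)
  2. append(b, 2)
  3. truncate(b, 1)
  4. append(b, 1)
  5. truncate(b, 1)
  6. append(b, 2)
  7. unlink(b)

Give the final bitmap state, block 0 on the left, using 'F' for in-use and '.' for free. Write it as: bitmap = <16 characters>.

bitmap = ................

after create(b) → b:[0]  free=[F...............]
after append(b, 2) → b:[0, 1, 2]  free=[FFF.............]
after truncate(b, 1) → b:[0]  free=[F...............]
after append(b, 1) → b:[0, 1]  free=[FF..............]
after truncate(b, 1) → b:[0]  free=[F...............]
after append(b, 2) → b:[0, 1, 2]  free=[FFF.............]
after unlink(b) →   free=[................]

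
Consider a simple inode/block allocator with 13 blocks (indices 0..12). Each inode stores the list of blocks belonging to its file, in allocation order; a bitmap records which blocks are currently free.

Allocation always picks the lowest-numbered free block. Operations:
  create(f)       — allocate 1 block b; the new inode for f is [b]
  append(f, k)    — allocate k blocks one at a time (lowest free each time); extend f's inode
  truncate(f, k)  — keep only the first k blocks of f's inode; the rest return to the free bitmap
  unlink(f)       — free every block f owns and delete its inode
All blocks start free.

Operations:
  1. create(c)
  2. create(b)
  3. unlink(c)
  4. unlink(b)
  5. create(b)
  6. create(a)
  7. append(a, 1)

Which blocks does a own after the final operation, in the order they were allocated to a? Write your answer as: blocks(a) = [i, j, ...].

blocks(a) = [1, 2]

  1. create(c)  ⇒  F............  {c→[0]}
  2. create(b)  ⇒  FF...........  {b→[1]; c→[0]}
  3. unlink(c)  ⇒  .F...........  {b→[1]}
  4. unlink(b)  ⇒  .............  {}
  5. create(b)  ⇒  F............  {b→[0]}
  6. create(a)  ⇒  FF...........  {a→[1]; b→[0]}
  7. append(a, 1)  ⇒  FFF..........  {a→[1, 2]; b→[0]}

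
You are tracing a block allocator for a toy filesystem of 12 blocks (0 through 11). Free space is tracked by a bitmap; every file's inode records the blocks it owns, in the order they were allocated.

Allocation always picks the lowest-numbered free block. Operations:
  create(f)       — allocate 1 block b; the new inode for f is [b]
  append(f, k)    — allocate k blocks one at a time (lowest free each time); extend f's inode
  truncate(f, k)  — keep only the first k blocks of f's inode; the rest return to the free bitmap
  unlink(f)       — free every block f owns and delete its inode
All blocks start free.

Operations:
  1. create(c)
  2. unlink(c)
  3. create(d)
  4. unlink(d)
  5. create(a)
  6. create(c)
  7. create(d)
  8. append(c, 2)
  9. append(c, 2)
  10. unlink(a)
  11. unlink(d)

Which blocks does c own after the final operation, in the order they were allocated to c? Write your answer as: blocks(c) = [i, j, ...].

[1] create(c) — c=0 (map F...........)
[2] unlink(c) —  (map ............)
[3] create(d) — d=0 (map F...........)
[4] unlink(d) —  (map ............)
[5] create(a) — a=0 (map F...........)
[6] create(c) — a=0 c=1 (map FF..........)
[7] create(d) — a=0 c=1 d=2 (map FFF.........)
[8] append(c, 2) — a=0 c=1,3,4 d=2 (map FFFFF.......)
[9] append(c, 2) — a=0 c=1,3,4,5,6 d=2 (map FFFFFFF.....)
[10] unlink(a) — c=1,3,4,5,6 d=2 (map .FFFFFF.....)
[11] unlink(d) — c=1,3,4,5,6 (map .F.FFFF.....)

blocks(c) = [1, 3, 4, 5, 6]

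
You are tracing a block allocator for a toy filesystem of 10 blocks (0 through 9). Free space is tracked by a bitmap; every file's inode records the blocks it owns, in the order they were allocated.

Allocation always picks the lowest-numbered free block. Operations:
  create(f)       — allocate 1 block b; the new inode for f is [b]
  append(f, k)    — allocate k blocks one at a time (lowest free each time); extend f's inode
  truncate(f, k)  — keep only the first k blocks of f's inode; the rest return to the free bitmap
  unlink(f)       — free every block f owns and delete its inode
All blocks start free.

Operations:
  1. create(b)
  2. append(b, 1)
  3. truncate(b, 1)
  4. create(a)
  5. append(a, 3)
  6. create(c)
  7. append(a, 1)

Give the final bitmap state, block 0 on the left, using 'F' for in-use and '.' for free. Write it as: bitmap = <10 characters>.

after create(b) → b:[0]  free=[F.........]
after append(b, 1) → b:[0, 1]  free=[FF........]
after truncate(b, 1) → b:[0]  free=[F.........]
after create(a) → a:[1], b:[0]  free=[FF........]
after append(a, 3) → a:[1, 2, 3, 4], b:[0]  free=[FFFFF.....]
after create(c) → a:[1, 2, 3, 4], b:[0], c:[5]  free=[FFFFFF....]
after append(a, 1) → a:[1, 2, 3, 4, 6], b:[0], c:[5]  free=[FFFFFFF...]

bitmap = FFFFFFF...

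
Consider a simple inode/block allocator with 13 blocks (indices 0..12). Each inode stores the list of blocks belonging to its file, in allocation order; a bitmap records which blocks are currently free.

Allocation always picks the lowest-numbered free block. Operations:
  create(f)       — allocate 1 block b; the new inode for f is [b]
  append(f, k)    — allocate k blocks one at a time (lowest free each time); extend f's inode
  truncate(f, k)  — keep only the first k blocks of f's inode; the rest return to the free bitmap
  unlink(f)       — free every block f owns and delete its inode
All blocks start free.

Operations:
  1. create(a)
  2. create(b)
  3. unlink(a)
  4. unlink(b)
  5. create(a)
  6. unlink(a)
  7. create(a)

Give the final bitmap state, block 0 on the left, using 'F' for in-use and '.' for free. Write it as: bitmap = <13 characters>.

after create(a) → a:[0]  free=[F............]
after create(b) → a:[0], b:[1]  free=[FF...........]
after unlink(a) → b:[1]  free=[.F...........]
after unlink(b) →   free=[.............]
after create(a) → a:[0]  free=[F............]
after unlink(a) →   free=[.............]
after create(a) → a:[0]  free=[F............]

bitmap = F............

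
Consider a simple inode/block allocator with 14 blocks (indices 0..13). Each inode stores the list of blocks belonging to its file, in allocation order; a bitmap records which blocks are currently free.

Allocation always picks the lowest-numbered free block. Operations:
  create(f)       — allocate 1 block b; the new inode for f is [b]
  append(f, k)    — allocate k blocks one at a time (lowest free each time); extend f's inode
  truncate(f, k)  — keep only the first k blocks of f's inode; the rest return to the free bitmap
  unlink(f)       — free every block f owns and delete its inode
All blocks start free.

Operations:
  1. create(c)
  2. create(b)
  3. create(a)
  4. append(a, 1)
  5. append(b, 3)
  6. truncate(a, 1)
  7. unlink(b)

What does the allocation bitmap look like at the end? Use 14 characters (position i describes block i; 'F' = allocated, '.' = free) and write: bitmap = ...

[1] create(c) — c=0 (map F.............)
[2] create(b) — b=1 c=0 (map FF............)
[3] create(a) — a=2 b=1 c=0 (map FFF...........)
[4] append(a, 1) — a=2,3 b=1 c=0 (map FFFF..........)
[5] append(b, 3) — a=2,3 b=1,4,5,6 c=0 (map FFFFFFF.......)
[6] truncate(a, 1) — a=2 b=1,4,5,6 c=0 (map FFF.FFF.......)
[7] unlink(b) — a=2 c=0 (map F.F...........)

bitmap = F.F...........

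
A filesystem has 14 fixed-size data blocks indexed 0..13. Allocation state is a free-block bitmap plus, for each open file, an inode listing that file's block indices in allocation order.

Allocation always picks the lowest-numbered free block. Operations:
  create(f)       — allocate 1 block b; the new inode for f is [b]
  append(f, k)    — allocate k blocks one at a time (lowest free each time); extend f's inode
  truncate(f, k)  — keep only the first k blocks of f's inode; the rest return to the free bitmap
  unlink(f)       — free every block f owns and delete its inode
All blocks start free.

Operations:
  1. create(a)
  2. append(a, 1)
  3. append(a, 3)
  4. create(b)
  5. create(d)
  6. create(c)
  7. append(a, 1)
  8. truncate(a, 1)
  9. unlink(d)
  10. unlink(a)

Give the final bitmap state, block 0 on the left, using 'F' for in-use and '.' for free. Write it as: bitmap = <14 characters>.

bitmap = .....F.F......

[1] create(a) — a=0 (map F.............)
[2] append(a, 1) — a=0,1 (map FF............)
[3] append(a, 3) — a=0,1,2,3,4 (map FFFFF.........)
[4] create(b) — a=0,1,2,3,4 b=5 (map FFFFFF........)
[5] create(d) — a=0,1,2,3,4 b=5 d=6 (map FFFFFFF.......)
[6] create(c) — a=0,1,2,3,4 b=5 c=7 d=6 (map FFFFFFFF......)
[7] append(a, 1) — a=0,1,2,3,4,8 b=5 c=7 d=6 (map FFFFFFFFF.....)
[8] truncate(a, 1) — a=0 b=5 c=7 d=6 (map F....FFF......)
[9] unlink(d) — a=0 b=5 c=7 (map F....F.F......)
[10] unlink(a) — b=5 c=7 (map .....F.F......)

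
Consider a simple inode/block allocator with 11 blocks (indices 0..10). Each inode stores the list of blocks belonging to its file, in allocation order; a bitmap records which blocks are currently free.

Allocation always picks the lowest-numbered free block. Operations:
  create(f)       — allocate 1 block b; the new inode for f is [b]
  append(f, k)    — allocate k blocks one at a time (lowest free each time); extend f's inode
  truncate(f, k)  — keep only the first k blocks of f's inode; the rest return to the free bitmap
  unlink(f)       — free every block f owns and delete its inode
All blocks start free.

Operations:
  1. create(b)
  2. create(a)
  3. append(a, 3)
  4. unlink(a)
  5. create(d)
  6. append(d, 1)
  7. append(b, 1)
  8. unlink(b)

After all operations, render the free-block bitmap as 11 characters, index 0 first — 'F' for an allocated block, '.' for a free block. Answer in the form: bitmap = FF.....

[1] create(b) — b=0 (map F..........)
[2] create(a) — a=1 b=0 (map FF.........)
[3] append(a, 3) — a=1,2,3,4 b=0 (map FFFFF......)
[4] unlink(a) — b=0 (map F..........)
[5] create(d) — b=0 d=1 (map FF.........)
[6] append(d, 1) — b=0 d=1,2 (map FFF........)
[7] append(b, 1) — b=0,3 d=1,2 (map FFFF.......)
[8] unlink(b) — d=1,2 (map .FF........)

bitmap = .FF........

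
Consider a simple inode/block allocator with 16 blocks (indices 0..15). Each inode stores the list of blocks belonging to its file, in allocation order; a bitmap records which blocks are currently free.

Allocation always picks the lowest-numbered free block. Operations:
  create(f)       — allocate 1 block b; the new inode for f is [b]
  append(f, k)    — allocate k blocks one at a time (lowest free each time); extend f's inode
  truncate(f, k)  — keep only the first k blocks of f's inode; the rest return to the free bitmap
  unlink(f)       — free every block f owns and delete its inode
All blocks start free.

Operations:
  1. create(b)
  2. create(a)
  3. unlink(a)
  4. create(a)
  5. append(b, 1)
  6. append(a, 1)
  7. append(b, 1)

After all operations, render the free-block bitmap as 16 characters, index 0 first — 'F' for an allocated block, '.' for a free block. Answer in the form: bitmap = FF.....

[1] create(b) — b=0 (map F...............)
[2] create(a) — a=1 b=0 (map FF..............)
[3] unlink(a) — b=0 (map F...............)
[4] create(a) — a=1 b=0 (map FF..............)
[5] append(b, 1) — a=1 b=0,2 (map FFF.............)
[6] append(a, 1) — a=1,3 b=0,2 (map FFFF............)
[7] append(b, 1) — a=1,3 b=0,2,4 (map FFFFF...........)

bitmap = FFFFF...........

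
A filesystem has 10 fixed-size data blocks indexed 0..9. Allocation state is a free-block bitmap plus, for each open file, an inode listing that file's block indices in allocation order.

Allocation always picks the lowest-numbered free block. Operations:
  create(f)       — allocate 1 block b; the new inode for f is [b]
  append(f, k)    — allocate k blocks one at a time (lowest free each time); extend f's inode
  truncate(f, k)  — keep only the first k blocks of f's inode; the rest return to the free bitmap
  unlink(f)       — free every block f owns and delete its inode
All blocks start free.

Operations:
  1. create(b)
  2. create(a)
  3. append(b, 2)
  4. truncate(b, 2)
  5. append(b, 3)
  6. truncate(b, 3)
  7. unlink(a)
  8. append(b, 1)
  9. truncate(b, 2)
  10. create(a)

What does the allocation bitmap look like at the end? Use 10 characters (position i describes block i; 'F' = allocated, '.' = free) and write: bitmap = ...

bitmap = FFF.......

after create(b) → b:[0]  free=[F.........]
after create(a) → a:[1], b:[0]  free=[FF........]
after append(b, 2) → a:[1], b:[0, 2, 3]  free=[FFFF......]
after truncate(b, 2) → a:[1], b:[0, 2]  free=[FFF.......]
after append(b, 3) → a:[1], b:[0, 2, 3, 4, 5]  free=[FFFFFF....]
after truncate(b, 3) → a:[1], b:[0, 2, 3]  free=[FFFF......]
after unlink(a) → b:[0, 2, 3]  free=[F.FF......]
after append(b, 1) → b:[0, 2, 3, 1]  free=[FFFF......]
after truncate(b, 2) → b:[0, 2]  free=[F.F.......]
after create(a) → a:[1], b:[0, 2]  free=[FFF.......]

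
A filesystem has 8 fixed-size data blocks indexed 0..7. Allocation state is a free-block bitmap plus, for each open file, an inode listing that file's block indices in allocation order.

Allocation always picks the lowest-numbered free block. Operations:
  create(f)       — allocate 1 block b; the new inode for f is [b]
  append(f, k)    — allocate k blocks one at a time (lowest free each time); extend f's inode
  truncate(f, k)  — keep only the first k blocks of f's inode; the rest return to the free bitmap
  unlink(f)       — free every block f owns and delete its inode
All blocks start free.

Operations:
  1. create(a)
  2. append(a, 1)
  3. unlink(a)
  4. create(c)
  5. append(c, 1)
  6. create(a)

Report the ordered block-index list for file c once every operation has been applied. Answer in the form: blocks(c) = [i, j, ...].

blocks(c) = [0, 1]

  1. create(a)  ⇒  F.......  {a→[0]}
  2. append(a, 1)  ⇒  FF......  {a→[0, 1]}
  3. unlink(a)  ⇒  ........  {}
  4. create(c)  ⇒  F.......  {c→[0]}
  5. append(c, 1)  ⇒  FF......  {c→[0, 1]}
  6. create(a)  ⇒  FFF.....  {a→[2]; c→[0, 1]}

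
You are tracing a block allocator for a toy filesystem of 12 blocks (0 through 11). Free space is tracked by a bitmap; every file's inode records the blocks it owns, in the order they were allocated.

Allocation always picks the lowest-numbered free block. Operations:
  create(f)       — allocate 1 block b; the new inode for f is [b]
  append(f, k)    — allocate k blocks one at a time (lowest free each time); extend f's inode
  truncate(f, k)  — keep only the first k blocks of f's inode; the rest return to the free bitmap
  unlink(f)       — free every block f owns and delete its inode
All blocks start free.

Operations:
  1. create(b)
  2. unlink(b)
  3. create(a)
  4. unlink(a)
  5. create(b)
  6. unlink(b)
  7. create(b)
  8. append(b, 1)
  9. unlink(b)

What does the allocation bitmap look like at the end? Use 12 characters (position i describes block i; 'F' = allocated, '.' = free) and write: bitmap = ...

after create(b) → b:[0]  free=[F...........]
after unlink(b) →   free=[............]
after create(a) → a:[0]  free=[F...........]
after unlink(a) →   free=[............]
after create(b) → b:[0]  free=[F...........]
after unlink(b) →   free=[............]
after create(b) → b:[0]  free=[F...........]
after append(b, 1) → b:[0, 1]  free=[FF..........]
after unlink(b) →   free=[............]

bitmap = ............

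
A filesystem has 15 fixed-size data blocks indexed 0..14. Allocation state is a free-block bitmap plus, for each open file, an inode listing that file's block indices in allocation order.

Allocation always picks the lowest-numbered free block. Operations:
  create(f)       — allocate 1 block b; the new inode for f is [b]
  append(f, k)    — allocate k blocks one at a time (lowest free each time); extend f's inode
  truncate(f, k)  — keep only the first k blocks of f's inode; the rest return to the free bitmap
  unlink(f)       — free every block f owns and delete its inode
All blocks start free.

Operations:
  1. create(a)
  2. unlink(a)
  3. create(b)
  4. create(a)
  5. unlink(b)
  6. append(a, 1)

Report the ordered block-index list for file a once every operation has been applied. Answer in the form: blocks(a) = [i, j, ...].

  1. create(a)  ⇒  F..............  {a→[0]}
  2. unlink(a)  ⇒  ...............  {}
  3. create(b)  ⇒  F..............  {b→[0]}
  4. create(a)  ⇒  FF.............  {a→[1]; b→[0]}
  5. unlink(b)  ⇒  .F.............  {a→[1]}
  6. append(a, 1)  ⇒  FF.............  {a→[1, 0]}

blocks(a) = [1, 0]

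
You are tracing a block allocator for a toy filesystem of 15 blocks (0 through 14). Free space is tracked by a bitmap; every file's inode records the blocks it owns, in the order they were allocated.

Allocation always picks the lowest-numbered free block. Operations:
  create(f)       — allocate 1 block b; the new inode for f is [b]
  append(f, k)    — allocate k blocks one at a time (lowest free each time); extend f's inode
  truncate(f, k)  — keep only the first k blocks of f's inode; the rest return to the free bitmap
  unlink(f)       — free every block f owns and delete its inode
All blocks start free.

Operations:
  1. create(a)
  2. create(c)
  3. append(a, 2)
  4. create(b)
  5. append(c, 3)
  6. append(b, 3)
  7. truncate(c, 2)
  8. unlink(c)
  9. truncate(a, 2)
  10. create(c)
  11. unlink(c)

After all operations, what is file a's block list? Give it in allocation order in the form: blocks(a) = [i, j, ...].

blocks(a) = [0, 2]

[1] create(a) — a=0 (map F..............)
[2] create(c) — a=0 c=1 (map FF.............)
[3] append(a, 2) — a=0,2,3 c=1 (map FFFF...........)
[4] create(b) — a=0,2,3 b=4 c=1 (map FFFFF..........)
[5] append(c, 3) — a=0,2,3 b=4 c=1,5,6,7 (map FFFFFFFF.......)
[6] append(b, 3) — a=0,2,3 b=4,8,9,10 c=1,5,6,7 (map FFFFFFFFFFF....)
[7] truncate(c, 2) — a=0,2,3 b=4,8,9,10 c=1,5 (map FFFFFF..FFF....)
[8] unlink(c) — a=0,2,3 b=4,8,9,10 (map F.FFF...FFF....)
[9] truncate(a, 2) — a=0,2 b=4,8,9,10 (map F.F.F...FFF....)
[10] create(c) — a=0,2 b=4,8,9,10 c=1 (map FFF.F...FFF....)
[11] unlink(c) — a=0,2 b=4,8,9,10 (map F.F.F...FFF....)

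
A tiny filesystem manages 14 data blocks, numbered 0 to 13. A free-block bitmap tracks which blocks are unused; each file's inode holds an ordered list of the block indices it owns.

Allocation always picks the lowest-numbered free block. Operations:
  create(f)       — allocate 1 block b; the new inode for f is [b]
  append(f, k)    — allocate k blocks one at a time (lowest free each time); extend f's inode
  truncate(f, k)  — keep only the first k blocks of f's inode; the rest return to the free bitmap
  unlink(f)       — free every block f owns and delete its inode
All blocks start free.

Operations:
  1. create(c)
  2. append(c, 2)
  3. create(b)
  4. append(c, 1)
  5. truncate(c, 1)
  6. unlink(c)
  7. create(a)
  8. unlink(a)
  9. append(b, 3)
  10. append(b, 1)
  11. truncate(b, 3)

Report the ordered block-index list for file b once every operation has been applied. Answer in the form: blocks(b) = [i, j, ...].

after create(c) → c:[0]  free=[F.............]
after append(c, 2) → c:[0, 1, 2]  free=[FFF...........]
after create(b) → b:[3], c:[0, 1, 2]  free=[FFFF..........]
after append(c, 1) → b:[3], c:[0, 1, 2, 4]  free=[FFFFF.........]
after truncate(c, 1) → b:[3], c:[0]  free=[F..F..........]
after unlink(c) → b:[3]  free=[...F..........]
after create(a) → a:[0], b:[3]  free=[F..F..........]
after unlink(a) → b:[3]  free=[...F..........]
after append(b, 3) → b:[3, 0, 1, 2]  free=[FFFF..........]
after append(b, 1) → b:[3, 0, 1, 2, 4]  free=[FFFFF.........]
after truncate(b, 3) → b:[3, 0, 1]  free=[FF.F..........]

blocks(b) = [3, 0, 1]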